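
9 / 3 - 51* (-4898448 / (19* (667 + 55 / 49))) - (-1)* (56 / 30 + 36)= 91999811383 / 4665165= 19720.59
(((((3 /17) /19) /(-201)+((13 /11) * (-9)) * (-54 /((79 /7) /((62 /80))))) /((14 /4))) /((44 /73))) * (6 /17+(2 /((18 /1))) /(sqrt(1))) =76889561621869 /8862153105960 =8.68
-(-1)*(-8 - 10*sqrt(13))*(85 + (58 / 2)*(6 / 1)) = -2590*sqrt(13) - 2072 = -11410.38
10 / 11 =0.91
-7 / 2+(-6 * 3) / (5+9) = -67 / 14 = -4.79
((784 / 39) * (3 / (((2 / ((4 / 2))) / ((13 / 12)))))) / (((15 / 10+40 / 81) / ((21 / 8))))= 27783 / 323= 86.02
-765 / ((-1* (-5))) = -153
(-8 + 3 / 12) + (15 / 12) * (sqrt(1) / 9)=-137 / 18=-7.61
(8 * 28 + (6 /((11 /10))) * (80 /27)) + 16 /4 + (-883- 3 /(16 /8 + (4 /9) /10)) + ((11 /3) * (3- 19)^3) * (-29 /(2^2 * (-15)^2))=-106817003 /683100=-156.37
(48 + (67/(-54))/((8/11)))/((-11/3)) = -19999/1584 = -12.63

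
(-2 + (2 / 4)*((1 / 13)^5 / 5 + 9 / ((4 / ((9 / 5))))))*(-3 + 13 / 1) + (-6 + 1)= -7054563 / 1485172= -4.75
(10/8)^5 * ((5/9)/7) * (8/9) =15625/72576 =0.22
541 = 541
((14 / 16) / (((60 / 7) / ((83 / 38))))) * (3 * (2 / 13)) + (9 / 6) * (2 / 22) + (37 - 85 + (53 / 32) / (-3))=-31503817 / 652080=-48.31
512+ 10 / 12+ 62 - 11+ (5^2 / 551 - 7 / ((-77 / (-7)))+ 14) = 20991995 / 36366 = 577.24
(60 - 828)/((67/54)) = -41472/67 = -618.99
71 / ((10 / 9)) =639 / 10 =63.90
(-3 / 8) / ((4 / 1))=-3 / 32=-0.09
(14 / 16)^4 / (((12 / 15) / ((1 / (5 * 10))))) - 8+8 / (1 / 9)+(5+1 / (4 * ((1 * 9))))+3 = 106230889 / 1474560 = 72.04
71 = 71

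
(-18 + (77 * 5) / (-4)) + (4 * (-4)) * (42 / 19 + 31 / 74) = -439575 / 2812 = -156.32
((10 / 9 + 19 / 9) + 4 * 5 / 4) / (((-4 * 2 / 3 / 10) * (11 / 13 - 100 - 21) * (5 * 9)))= 481 / 84348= 0.01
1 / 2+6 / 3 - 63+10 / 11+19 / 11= -1273 / 22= -57.86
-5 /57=-0.09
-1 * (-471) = 471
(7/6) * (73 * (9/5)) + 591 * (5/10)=2244/5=448.80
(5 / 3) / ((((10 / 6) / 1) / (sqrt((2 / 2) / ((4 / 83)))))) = sqrt(83) / 2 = 4.56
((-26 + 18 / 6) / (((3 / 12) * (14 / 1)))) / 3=-46 / 21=-2.19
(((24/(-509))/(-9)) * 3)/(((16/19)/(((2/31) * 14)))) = 266/15779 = 0.02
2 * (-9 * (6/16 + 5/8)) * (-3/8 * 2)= 27/2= 13.50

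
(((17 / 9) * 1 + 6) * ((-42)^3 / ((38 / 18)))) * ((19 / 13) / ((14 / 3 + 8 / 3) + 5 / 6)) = -644112 / 13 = -49547.08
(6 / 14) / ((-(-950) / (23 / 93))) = 23 / 206150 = 0.00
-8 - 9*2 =-26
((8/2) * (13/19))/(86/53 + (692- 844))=-1378/75715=-0.02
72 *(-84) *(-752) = 4548096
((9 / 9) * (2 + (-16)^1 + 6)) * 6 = -48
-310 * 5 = -1550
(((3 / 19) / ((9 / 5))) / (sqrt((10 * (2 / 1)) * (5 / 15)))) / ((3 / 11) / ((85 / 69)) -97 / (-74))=34595 * sqrt(15) / 6042741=0.02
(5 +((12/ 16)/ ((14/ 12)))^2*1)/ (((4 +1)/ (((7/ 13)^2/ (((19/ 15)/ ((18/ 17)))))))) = 28647/ 109174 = 0.26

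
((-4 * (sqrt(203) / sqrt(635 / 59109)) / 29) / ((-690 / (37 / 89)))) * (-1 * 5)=-74 * sqrt(7619445645) / 113086515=-0.06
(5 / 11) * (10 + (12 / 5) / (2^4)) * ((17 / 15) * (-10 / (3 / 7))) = -24157 / 198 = -122.01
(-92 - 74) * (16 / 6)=-1328 / 3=-442.67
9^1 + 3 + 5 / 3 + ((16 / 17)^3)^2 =1039971977 / 72412707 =14.36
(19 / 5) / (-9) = -19 / 45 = -0.42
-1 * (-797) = 797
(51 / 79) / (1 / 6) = 306 / 79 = 3.87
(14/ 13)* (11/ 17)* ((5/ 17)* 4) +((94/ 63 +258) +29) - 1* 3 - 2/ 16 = 541902845/ 1893528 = 286.19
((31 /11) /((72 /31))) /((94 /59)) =56699 /74448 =0.76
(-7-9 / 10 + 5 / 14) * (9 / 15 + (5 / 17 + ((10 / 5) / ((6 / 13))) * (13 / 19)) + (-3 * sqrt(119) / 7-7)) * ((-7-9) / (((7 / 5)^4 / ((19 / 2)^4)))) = -12901779000 * sqrt(119) / 117649-32805225200 / 40817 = -2000000.26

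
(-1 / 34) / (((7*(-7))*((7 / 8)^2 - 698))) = -32 / 37170959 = -0.00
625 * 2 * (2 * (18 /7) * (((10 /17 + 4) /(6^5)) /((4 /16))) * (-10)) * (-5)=812500 /1071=758.64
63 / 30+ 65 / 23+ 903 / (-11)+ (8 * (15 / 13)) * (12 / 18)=-2335551 / 32890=-71.01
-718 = -718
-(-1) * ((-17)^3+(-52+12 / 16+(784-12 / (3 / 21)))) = -4264.25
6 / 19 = 0.32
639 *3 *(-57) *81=-8850789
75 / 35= 15 / 7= 2.14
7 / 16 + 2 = 39 / 16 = 2.44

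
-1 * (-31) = 31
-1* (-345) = 345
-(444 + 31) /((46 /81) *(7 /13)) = -500175 /322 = -1553.34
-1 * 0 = 0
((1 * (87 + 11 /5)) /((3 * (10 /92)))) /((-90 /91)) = -933478 /3375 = -276.59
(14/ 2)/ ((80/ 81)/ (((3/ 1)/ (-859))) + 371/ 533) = -906633/ 36537607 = -0.02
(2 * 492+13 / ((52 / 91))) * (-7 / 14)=-503.38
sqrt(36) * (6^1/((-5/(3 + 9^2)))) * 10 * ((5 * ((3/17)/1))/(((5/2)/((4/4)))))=-36288/17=-2134.59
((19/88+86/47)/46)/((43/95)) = 803795/8181008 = 0.10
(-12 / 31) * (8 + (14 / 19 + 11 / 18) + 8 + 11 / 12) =-403 / 57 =-7.07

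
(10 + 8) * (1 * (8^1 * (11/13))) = 1584/13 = 121.85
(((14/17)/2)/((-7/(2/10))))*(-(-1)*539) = -539/85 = -6.34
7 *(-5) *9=-315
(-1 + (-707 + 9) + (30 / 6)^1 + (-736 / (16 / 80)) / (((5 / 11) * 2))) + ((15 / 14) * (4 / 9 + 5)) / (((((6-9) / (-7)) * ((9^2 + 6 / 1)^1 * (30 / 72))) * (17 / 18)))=-2337610 / 493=-4741.60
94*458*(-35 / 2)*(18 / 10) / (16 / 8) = -678069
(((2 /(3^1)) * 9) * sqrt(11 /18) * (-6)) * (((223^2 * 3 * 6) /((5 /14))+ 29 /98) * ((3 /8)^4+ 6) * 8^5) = -726754736221272 * sqrt(22) /245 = -13913395380810.50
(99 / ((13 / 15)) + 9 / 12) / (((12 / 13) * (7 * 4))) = 1993 / 448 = 4.45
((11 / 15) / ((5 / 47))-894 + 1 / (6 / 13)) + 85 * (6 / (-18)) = -136991 / 150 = -913.27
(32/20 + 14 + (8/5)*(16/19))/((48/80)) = 1610/57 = 28.25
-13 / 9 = -1.44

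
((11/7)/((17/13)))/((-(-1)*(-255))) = -143/30345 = -0.00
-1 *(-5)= 5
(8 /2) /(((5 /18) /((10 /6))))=24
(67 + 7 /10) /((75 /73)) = 65.89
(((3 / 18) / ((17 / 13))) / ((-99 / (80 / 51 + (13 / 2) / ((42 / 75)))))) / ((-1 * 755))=0.00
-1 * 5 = -5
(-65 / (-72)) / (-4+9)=13 / 72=0.18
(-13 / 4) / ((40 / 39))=-507 / 160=-3.17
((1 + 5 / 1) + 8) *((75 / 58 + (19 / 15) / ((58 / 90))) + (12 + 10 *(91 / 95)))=191597 / 551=347.73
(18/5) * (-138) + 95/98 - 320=-815.83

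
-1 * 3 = -3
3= 3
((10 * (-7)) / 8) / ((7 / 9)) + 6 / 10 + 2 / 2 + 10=7 / 20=0.35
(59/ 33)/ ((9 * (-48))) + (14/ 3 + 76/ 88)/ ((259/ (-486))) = -38331521/ 3692304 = -10.38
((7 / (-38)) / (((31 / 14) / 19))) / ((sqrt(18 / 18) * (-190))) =0.01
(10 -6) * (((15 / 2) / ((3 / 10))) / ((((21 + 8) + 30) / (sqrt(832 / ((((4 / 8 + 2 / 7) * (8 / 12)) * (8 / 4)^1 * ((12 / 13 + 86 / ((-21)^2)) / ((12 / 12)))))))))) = 21840 * sqrt(740355) / 416009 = 45.17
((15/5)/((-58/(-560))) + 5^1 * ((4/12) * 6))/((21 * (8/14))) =565/174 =3.25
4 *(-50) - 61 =-261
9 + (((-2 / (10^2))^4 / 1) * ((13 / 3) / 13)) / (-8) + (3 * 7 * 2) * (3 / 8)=3712499999 / 150000000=24.75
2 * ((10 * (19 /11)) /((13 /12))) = 4560 /143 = 31.89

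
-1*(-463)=463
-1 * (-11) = 11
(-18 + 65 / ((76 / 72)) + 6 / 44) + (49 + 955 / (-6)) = -41665 / 627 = -66.45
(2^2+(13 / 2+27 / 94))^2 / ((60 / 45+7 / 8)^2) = 148060224 / 6205081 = 23.86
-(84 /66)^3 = -2744 /1331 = -2.06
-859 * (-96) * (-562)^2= 26045759616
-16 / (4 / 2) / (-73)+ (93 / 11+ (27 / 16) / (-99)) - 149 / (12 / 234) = -3383641 / 1168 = -2896.95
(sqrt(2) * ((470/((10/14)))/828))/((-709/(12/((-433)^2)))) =-658 * sqrt(2)/9172149369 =-0.00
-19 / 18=-1.06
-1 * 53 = -53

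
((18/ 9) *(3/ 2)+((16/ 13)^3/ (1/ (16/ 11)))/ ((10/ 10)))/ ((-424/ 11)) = -138037/ 931528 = -0.15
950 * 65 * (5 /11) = 308750 /11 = 28068.18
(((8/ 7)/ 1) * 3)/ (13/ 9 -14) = -216/ 791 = -0.27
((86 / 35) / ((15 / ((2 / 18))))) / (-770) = -43 / 1819125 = -0.00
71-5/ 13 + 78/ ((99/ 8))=76.92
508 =508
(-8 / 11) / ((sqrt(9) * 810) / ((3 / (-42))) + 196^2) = -2 / 12089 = -0.00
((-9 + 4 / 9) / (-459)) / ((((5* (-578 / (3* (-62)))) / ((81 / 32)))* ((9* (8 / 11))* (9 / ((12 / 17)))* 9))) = 26257 / 6494592960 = 0.00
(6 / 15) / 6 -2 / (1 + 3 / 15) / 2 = -23 / 30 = -0.77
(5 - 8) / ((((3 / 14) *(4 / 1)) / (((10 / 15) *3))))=-7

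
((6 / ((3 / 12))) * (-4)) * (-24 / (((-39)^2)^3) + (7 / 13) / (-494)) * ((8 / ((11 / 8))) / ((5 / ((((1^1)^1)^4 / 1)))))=9949709312 / 81713049561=0.12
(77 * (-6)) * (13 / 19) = -6006 / 19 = -316.11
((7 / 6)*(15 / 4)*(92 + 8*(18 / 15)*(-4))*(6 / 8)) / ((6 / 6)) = 1407 / 8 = 175.88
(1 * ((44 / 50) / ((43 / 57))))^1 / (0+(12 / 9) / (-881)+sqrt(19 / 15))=13257288 / 9511835855+2919917682 * sqrt(285) / 47559179275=1.04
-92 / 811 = -0.11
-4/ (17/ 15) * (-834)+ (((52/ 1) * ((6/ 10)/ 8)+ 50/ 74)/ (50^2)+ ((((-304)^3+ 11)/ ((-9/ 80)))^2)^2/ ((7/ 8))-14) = 3210132157719587873012619449906030721541774987/ 722202075000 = 4444922368465346590166775000000000.00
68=68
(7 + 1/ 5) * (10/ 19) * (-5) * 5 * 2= -3600/ 19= -189.47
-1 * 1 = -1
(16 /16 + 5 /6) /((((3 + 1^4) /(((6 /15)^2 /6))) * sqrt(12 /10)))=11 * sqrt(30) /5400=0.01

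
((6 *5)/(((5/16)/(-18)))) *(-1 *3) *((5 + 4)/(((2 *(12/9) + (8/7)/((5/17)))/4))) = 1224720/43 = 28481.86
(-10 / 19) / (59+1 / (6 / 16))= -6 / 703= -0.01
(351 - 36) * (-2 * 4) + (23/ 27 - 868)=-91453/ 27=-3387.15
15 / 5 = 3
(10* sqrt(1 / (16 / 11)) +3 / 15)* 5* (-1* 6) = -75* sqrt(11) - 6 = -254.75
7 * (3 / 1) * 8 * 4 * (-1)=-672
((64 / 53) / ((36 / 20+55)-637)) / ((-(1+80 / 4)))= 320 / 3228813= 0.00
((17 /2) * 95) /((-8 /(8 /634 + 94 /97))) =-24375195 /245992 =-99.09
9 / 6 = 3 / 2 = 1.50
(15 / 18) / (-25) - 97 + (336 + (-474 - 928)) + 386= -23311 / 30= -777.03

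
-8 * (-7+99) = -736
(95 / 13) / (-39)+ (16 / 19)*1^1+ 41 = 401260 / 9633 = 41.65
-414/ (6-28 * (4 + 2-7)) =-207/ 17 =-12.18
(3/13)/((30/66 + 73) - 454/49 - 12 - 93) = -1617/285961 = -0.01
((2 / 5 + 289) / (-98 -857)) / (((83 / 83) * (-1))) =1447 / 4775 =0.30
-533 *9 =-4797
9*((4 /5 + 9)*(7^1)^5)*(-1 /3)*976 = -2411333904 /5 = -482266780.80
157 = 157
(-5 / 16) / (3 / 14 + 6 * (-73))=0.00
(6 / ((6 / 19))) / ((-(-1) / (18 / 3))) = 114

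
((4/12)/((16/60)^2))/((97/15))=1125/1552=0.72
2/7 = 0.29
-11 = -11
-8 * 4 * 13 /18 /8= -26 /9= -2.89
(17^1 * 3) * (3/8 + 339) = 138465/8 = 17308.12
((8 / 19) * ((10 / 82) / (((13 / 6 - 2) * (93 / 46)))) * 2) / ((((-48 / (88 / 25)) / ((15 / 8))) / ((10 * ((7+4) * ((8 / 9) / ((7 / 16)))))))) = -14248960 / 1521387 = -9.37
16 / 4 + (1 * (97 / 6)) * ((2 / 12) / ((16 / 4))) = 673 / 144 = 4.67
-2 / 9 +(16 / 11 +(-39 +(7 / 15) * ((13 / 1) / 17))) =-314812 / 8415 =-37.41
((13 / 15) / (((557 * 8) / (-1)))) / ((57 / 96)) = -52 / 158745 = -0.00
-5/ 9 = -0.56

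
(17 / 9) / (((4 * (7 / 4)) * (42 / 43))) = 731 / 2646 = 0.28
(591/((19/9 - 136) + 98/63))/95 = -1773/37715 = -0.05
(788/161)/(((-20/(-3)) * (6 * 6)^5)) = 197/16225090560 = 0.00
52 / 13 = 4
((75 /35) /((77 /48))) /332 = 180 /44737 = 0.00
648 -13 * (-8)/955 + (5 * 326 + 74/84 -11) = 90969073/40110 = 2267.99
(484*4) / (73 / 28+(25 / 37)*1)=2005696 / 3401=589.74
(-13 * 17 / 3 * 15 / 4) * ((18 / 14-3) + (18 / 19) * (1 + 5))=-1096.69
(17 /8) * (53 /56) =901 /448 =2.01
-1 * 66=-66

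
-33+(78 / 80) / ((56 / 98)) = -5007 / 160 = -31.29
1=1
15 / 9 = 5 / 3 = 1.67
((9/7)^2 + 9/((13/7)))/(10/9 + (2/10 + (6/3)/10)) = 46575/10829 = 4.30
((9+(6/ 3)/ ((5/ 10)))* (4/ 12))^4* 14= 399854/ 81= 4936.47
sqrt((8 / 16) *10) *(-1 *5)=-5 *sqrt(5)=-11.18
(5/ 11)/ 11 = 5/ 121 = 0.04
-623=-623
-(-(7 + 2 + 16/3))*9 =129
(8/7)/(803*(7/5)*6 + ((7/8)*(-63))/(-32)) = 10240/60452427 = 0.00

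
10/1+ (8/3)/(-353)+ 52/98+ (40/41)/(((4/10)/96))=520541732/2127531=244.67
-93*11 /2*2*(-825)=843975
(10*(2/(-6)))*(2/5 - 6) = 56/3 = 18.67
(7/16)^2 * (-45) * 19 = -41895/256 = -163.65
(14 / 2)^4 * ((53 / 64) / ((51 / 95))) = 3703.75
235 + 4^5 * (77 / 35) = 2487.80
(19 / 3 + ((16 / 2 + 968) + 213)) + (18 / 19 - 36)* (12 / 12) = 1160.28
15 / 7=2.14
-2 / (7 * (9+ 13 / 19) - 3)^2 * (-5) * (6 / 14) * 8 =86640 / 10607527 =0.01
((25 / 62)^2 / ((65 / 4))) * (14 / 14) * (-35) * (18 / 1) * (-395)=31106250 / 12493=2489.89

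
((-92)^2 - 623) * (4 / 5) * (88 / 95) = 2760032 / 475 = 5810.59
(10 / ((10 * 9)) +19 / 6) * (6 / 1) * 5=295 / 3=98.33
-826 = -826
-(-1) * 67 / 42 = 67 / 42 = 1.60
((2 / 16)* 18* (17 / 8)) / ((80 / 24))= 459 / 320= 1.43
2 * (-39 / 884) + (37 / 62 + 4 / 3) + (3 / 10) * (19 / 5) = 235717 / 79050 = 2.98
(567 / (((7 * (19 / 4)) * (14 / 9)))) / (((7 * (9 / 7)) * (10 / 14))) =162 / 95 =1.71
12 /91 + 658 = 59890 /91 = 658.13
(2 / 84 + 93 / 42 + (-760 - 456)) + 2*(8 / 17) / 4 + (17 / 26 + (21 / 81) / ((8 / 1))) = -405273031 / 334152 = -1212.84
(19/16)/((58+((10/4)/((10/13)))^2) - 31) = 19/601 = 0.03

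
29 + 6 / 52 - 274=-6367 / 26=-244.88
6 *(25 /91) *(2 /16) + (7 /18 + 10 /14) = 4289 /3276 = 1.31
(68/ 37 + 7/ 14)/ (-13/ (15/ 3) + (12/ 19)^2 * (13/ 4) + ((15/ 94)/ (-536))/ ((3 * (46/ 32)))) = -22616417155/ 12611801944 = -1.79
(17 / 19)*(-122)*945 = -1959930 / 19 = -103154.21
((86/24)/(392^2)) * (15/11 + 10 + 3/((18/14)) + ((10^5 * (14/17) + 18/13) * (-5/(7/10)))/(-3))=5978712561/1307450144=4.57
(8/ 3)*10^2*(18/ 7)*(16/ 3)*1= 25600/ 7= 3657.14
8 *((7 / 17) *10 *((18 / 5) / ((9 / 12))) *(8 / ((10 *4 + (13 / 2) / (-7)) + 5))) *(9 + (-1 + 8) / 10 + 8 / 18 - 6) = 118.95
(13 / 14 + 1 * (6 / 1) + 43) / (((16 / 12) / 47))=98559 / 56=1759.98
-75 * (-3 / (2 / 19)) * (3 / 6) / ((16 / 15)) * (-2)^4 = 64125 / 4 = 16031.25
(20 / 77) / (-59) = -20 / 4543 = -0.00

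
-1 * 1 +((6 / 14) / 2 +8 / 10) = 1 / 70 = 0.01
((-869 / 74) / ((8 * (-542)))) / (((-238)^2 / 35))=4345 / 2596431488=0.00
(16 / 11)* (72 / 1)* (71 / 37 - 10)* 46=-15844608 / 407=-38930.24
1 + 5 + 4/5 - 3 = 19/5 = 3.80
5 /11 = 0.45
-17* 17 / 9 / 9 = -289 / 81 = -3.57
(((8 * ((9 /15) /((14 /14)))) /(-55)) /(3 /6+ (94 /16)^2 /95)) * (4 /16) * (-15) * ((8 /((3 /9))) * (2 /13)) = 1050624 /750607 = 1.40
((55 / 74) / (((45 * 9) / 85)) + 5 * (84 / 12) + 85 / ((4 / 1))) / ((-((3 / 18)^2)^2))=-2704780 / 37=-73102.16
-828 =-828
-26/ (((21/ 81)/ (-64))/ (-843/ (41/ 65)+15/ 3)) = -8545712.61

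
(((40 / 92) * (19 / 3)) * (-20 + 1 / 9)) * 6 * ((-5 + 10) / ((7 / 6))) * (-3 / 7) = 680200 / 1127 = 603.55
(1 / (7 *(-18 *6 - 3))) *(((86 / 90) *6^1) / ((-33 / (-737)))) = -0.16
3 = 3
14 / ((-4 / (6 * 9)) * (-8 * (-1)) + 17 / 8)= 9.14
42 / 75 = 0.56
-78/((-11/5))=390/11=35.45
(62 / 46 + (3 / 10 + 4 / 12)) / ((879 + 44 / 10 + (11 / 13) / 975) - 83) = 1155115 / 466673726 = 0.00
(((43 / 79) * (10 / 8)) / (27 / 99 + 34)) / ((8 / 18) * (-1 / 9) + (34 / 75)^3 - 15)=-2993203125 / 2255045220116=-0.00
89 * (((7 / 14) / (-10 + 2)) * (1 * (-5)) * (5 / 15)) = 9.27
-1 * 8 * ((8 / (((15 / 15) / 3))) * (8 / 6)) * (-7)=1792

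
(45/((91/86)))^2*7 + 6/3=14979266/1183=12662.10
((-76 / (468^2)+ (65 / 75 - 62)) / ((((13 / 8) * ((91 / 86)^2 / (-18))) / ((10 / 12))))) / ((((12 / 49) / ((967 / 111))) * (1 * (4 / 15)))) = 149628957599785 / 2225530242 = 67232.95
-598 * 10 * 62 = -370760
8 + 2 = 10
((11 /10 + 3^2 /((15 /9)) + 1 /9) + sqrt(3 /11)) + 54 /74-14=-4435 /666 + sqrt(33) /11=-6.14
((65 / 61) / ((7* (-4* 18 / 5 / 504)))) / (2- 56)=325 / 3294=0.10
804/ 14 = 402/ 7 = 57.43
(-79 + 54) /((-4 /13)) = 325 /4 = 81.25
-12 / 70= -6 / 35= -0.17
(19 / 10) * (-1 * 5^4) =-2375 / 2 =-1187.50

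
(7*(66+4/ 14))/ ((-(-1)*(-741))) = -464/ 741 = -0.63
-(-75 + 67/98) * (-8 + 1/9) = -517093/882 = -586.27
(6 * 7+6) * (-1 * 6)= -288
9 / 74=0.12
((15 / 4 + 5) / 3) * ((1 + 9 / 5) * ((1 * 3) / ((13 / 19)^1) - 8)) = -2303 / 78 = -29.53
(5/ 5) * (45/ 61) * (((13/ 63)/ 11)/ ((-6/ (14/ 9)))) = -65/ 18117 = -0.00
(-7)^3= -343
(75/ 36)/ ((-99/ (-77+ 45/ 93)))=14825/ 9207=1.61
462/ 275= 1.68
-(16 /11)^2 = -256 /121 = -2.12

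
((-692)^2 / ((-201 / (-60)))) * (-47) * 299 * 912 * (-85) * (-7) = -73033654875417600 / 67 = -1090054550379367.16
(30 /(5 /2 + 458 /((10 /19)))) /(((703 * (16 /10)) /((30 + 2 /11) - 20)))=7000 /22495297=0.00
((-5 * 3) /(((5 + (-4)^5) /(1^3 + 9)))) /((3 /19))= 0.93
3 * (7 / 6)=7 / 2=3.50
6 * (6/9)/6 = 2/3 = 0.67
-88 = -88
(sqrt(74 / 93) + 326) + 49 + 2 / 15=376.03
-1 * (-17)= 17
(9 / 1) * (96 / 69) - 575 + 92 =-10821 / 23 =-470.48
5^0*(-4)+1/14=-55/14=-3.93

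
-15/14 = -1.07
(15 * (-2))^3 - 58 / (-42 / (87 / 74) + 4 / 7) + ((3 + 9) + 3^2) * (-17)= -97603889 / 3568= -27355.35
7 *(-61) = -427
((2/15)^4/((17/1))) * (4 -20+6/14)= -1744/6024375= -0.00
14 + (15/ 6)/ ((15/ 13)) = 97/ 6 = 16.17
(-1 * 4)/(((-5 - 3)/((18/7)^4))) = 21.86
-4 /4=-1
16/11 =1.45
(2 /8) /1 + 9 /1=37 /4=9.25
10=10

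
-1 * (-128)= 128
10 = 10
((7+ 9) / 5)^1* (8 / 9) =128 / 45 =2.84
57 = 57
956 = 956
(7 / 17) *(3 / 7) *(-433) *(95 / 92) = -123405 / 1564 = -78.90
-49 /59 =-0.83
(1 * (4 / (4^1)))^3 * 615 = 615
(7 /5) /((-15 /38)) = -266 /75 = -3.55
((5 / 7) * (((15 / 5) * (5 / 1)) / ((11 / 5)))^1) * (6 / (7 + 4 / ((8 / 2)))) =1125 / 308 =3.65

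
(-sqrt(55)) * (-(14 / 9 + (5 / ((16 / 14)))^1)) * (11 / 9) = 4697 * sqrt(55) / 648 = 53.76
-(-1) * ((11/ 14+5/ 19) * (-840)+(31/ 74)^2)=-91649981/ 104044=-880.88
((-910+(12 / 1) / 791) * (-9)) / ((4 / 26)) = 42108183 / 791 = 53234.11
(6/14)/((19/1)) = 3/133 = 0.02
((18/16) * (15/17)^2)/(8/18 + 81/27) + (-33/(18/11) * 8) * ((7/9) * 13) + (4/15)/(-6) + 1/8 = -1972546004/1209465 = -1630.92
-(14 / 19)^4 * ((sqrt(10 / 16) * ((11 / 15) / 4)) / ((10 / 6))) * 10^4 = -10564400 * sqrt(10) / 130321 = -256.35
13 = 13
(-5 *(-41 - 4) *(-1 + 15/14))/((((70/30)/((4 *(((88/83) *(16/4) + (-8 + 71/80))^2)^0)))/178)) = 240300/49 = 4904.08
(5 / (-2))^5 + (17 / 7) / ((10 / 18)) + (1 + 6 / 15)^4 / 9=-117001051 / 1260000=-92.86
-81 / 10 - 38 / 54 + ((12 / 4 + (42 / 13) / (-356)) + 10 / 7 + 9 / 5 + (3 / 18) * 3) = -4557599 / 2186730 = -2.08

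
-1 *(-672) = 672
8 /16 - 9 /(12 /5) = -13 /4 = -3.25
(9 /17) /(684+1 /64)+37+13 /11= 312574116 /8186299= 38.18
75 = 75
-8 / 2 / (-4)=1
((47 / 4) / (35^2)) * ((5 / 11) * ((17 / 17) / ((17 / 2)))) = 47 / 91630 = 0.00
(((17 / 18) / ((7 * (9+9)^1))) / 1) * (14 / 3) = 17 / 486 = 0.03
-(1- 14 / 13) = 1 / 13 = 0.08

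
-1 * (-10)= 10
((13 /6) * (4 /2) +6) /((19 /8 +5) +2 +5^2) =248 /825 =0.30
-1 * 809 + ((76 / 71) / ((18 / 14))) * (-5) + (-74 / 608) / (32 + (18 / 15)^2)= -132056609059 / 162398016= -813.17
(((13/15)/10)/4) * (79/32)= 0.05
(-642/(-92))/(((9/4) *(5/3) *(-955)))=-214/109825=-0.00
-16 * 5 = -80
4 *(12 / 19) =48 / 19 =2.53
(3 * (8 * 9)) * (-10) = -2160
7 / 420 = 1 / 60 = 0.02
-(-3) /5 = 3 /5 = 0.60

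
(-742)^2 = 550564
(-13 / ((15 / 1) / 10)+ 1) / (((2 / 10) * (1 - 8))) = 115 / 21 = 5.48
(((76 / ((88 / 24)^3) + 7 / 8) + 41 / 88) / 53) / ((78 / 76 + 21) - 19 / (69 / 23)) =874779 / 252402854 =0.00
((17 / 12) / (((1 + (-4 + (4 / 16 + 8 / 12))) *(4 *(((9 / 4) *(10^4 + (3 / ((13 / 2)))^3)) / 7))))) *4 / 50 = -261443 / 61791232500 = -0.00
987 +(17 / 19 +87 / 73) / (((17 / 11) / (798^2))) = 1068173211 / 1241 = 860735.87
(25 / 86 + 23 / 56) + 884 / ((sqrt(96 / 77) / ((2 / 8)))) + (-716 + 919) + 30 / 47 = 221 * sqrt(462) / 24 + 23126351 / 113176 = 402.27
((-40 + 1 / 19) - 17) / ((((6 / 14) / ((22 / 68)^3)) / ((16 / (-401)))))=20161988 / 112296441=0.18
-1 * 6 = -6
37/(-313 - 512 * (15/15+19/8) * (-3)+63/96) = 0.01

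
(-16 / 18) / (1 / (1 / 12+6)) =-146 / 27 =-5.41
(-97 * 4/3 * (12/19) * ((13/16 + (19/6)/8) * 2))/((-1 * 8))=2813/114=24.68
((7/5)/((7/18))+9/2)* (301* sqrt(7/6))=2633.45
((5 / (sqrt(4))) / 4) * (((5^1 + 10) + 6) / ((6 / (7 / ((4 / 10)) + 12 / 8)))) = 665 / 16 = 41.56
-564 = -564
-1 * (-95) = 95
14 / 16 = 0.88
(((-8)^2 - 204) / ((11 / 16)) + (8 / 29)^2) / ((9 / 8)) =-5021696 / 27753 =-180.94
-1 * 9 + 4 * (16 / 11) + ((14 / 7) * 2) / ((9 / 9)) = 9 / 11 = 0.82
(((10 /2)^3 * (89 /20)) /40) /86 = 445 /2752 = 0.16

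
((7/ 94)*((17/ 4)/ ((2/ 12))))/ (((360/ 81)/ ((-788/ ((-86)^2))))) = -632961/ 13904480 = -0.05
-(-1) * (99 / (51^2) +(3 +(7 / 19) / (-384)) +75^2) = 11866963865 / 2108544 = 5628.04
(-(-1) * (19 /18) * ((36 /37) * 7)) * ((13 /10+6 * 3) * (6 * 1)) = 832.51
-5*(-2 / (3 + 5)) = 5 / 4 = 1.25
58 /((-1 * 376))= -29 /188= -0.15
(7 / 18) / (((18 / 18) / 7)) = 49 / 18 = 2.72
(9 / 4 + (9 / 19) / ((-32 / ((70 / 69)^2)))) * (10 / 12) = 898465 / 482448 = 1.86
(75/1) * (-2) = -150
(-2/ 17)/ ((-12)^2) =-1/ 1224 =-0.00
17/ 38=0.45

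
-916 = -916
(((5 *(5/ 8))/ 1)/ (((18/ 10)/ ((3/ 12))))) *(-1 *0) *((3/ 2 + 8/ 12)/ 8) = 0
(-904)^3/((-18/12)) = 1477526528/3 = 492508842.67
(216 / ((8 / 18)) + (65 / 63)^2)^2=3737103719281 / 15752961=237231.83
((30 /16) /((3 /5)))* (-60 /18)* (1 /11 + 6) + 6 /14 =-58229 /924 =-63.02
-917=-917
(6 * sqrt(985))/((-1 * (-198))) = sqrt(985)/33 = 0.95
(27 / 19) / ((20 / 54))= 729 / 190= 3.84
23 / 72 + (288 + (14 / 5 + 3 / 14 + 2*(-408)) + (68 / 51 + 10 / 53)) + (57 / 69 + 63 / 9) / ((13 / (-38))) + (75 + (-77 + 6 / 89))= -1947515802097 / 3554165160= -547.95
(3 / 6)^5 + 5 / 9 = 169 / 288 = 0.59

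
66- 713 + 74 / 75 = -48451 / 75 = -646.01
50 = 50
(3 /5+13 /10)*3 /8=57 /80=0.71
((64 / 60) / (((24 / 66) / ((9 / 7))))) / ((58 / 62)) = 4092 / 1015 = 4.03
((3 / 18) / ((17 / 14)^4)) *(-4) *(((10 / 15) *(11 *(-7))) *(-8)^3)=-6058049536 / 751689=-8059.25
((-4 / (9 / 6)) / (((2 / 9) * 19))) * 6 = -72 / 19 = -3.79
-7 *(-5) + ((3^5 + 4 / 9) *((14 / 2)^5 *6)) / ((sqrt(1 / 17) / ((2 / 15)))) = 35 + 147296548 *sqrt(17) / 45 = 13496017.79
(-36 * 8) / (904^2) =-9 / 25538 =-0.00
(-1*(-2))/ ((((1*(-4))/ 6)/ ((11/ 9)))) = -11/ 3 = -3.67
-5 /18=-0.28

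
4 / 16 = 1 / 4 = 0.25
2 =2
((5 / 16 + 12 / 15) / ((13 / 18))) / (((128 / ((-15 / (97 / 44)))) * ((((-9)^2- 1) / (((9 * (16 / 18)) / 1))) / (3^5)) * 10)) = -0.20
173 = 173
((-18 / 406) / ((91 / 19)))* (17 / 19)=-0.01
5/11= 0.45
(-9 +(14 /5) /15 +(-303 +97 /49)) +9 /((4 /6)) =-2178053 /7350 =-296.33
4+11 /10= 51 /10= 5.10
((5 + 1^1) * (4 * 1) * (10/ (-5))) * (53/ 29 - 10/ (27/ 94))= 413264/ 261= 1583.39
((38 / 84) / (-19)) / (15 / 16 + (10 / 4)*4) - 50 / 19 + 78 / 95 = -126572 / 69825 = -1.81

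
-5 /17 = -0.29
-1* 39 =-39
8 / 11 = 0.73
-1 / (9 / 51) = -17 / 3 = -5.67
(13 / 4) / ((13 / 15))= 15 / 4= 3.75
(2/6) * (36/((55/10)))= 24/11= 2.18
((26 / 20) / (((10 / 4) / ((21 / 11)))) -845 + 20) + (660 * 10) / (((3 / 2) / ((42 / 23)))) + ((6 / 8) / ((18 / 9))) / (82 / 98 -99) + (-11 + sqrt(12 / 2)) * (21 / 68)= 21 * sqrt(6) / 68 + 5964191734593 / 827512400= 7208.13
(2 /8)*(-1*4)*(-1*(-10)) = -10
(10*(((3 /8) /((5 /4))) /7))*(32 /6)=16 /7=2.29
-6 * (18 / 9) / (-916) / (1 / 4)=12 / 229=0.05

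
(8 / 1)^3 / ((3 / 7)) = 3584 / 3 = 1194.67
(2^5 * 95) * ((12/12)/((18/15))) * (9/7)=22800/7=3257.14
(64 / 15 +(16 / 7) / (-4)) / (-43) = -388 / 4515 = -0.09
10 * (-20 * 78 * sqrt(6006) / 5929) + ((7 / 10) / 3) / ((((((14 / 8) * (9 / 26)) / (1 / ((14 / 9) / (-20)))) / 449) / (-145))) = 6770920 / 21 -15600 * sqrt(6006) / 5929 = 322220.85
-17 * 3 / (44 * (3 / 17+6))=-289 / 1540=-0.19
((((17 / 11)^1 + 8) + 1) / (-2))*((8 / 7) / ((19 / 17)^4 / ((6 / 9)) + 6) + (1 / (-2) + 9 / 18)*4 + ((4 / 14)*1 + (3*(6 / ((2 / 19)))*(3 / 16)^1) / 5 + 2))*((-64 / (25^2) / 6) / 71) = 159923565764 / 14281324509375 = 0.01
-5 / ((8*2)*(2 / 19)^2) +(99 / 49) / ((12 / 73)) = -49901 / 3136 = -15.91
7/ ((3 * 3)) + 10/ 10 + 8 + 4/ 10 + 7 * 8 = 2978/ 45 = 66.18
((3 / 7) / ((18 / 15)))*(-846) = -302.14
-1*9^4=-6561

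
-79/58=-1.36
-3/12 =-0.25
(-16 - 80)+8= -88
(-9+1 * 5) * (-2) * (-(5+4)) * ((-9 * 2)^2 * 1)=-23328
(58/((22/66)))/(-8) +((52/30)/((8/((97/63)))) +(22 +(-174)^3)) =-9956564257/1890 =-5268023.42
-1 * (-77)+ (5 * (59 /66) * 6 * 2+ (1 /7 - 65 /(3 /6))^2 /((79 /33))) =305502630 /42581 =7174.62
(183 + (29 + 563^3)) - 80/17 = 178453754.29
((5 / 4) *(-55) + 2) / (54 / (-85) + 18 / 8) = -7565 / 183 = -41.34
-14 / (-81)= 14 / 81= 0.17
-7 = -7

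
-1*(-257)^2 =-66049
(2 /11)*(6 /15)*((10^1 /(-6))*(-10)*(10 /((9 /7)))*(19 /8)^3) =1200325 /9504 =126.30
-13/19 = -0.68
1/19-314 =-313.95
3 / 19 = 0.16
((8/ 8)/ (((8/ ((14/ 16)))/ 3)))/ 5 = 21/ 320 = 0.07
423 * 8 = 3384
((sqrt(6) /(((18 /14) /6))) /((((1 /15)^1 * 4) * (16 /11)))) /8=385 * sqrt(6) /256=3.68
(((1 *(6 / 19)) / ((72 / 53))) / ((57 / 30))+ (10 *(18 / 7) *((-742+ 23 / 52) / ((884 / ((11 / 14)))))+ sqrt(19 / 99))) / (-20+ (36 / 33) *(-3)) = 225750250715 / 312241133568 - sqrt(209) / 768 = 0.70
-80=-80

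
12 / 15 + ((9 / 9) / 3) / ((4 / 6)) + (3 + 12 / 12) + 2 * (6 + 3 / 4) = 94 / 5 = 18.80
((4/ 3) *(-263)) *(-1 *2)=2104/ 3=701.33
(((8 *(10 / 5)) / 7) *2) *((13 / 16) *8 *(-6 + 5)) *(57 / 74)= -5928 / 259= -22.89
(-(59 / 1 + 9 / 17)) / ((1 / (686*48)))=-33323136 / 17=-1960184.47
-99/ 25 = -3.96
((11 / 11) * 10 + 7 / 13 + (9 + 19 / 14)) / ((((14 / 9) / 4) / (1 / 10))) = 34227 / 6370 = 5.37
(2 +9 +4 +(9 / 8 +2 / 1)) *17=2465 / 8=308.12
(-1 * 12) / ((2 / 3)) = -18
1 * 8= 8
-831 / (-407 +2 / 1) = 277 / 135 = 2.05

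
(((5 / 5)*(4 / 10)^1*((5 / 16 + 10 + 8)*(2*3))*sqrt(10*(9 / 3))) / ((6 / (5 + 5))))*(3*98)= 43071*sqrt(30) / 2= 117954.79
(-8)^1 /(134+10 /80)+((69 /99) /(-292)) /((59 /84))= -3204881 /50835521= -0.06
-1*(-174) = 174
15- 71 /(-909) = 13706 /909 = 15.08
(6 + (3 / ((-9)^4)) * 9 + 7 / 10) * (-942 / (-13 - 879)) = 2557687 / 361260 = 7.08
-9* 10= -90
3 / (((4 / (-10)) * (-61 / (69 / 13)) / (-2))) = -1035 / 793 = -1.31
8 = 8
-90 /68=-45 /34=-1.32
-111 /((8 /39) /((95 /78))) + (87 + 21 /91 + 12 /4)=-118317 /208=-568.83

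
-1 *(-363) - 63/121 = 43860/121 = 362.48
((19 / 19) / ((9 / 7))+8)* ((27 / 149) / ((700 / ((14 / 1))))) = 237 / 7450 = 0.03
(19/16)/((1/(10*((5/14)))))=475/112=4.24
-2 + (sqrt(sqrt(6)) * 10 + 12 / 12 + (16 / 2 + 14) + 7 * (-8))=-35 + 10 * 6^(1 / 4)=-19.35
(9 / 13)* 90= 810 / 13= 62.31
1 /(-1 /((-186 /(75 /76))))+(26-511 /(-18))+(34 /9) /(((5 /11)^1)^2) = 39173 /150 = 261.15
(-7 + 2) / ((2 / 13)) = -65 / 2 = -32.50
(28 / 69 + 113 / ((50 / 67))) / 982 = 523799 / 3387900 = 0.15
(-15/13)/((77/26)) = -0.39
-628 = -628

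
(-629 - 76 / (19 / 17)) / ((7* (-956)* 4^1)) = 697 / 26768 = 0.03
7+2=9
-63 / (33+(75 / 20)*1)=-12 / 7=-1.71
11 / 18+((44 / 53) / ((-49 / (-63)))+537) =3597295 / 6678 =538.68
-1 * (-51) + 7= 58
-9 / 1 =-9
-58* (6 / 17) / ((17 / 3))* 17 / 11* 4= -4176 / 187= -22.33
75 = 75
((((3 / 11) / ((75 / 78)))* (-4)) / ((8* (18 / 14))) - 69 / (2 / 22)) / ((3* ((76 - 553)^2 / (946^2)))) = -50950496696 / 51194025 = -995.24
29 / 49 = 0.59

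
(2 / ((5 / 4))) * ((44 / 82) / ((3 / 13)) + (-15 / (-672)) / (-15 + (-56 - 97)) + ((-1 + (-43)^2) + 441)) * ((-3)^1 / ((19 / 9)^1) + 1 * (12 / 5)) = 3588.94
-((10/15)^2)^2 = -16/81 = -0.20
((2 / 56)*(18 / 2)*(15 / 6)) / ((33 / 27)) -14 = -13.34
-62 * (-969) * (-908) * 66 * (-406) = 1461743879904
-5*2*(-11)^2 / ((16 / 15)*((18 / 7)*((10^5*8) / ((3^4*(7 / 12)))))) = -53361 / 2048000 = -0.03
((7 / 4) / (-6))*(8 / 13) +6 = 227 / 39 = 5.82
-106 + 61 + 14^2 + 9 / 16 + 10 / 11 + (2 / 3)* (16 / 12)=242923 / 1584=153.36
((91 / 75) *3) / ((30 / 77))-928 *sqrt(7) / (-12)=7007 / 750 + 232 *sqrt(7) / 3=213.95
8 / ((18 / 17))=68 / 9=7.56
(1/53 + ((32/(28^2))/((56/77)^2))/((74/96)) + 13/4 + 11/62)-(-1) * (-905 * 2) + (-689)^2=5634793845251/11915036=472914.55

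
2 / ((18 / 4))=4 / 9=0.44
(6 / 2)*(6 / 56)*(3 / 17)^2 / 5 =81 / 40460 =0.00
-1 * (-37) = 37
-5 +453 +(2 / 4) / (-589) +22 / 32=4228423 / 9424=448.69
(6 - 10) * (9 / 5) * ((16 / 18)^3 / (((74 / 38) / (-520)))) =4046848 / 2997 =1350.30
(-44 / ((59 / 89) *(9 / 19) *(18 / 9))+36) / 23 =-18086 / 12213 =-1.48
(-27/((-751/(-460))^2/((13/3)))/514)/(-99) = 1375400/1594430827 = 0.00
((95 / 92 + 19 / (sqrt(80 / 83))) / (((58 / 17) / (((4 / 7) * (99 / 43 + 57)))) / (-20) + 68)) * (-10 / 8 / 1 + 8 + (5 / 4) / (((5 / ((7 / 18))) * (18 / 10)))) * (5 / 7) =75655684375 / 1025051038074 + 3026227375 * sqrt(415) / 44567436438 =1.46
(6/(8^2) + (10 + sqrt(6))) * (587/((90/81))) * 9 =47547 * sqrt(6)/10 + 15357681/320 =59639.34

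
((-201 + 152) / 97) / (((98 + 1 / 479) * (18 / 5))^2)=-281065225 / 69256162885572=-0.00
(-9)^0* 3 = 3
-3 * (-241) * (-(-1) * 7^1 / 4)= 5061 / 4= 1265.25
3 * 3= 9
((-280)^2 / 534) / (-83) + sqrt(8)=-39200 / 22161 + 2 * sqrt(2)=1.06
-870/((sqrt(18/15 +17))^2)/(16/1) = -2175/728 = -2.99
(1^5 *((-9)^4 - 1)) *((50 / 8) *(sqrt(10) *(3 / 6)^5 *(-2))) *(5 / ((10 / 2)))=-5125 *sqrt(10) / 2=-8103.34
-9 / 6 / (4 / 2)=-0.75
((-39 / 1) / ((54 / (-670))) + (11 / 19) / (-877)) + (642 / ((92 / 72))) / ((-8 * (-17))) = 57180856675 / 117274194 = 487.58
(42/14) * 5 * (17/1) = 255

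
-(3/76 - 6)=453/76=5.96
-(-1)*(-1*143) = -143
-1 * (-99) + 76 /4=118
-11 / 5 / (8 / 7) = -1.92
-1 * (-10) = 10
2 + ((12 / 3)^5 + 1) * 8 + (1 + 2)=8205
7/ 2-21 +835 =1635/ 2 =817.50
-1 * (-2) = 2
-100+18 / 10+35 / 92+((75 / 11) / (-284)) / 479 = -4208335332 / 43021385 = -97.82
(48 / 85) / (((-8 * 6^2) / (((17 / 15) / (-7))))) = 1 / 3150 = 0.00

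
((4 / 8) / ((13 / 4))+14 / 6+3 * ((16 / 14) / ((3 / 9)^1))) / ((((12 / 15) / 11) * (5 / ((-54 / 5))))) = -379.35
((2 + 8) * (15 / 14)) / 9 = 25 / 21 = 1.19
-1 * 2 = -2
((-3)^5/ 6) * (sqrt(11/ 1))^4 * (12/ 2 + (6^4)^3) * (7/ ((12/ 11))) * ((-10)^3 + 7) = 271878032423489877/ 4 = 67969508105872469.25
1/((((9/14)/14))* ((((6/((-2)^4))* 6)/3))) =784/27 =29.04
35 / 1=35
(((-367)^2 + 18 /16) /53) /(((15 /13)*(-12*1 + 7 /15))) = -14007773 /73352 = -190.97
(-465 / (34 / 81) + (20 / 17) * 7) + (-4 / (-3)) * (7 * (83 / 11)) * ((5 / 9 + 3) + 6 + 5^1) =-752249 / 10098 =-74.49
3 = 3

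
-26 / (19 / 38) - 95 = -147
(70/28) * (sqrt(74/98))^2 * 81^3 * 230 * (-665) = -1074108691125/7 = -153444098732.14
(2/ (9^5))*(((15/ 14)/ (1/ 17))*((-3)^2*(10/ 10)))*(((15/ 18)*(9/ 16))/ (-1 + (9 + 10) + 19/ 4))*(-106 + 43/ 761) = -0.01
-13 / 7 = -1.86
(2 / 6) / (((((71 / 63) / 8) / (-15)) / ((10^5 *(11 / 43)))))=-2772000000 / 3053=-907959.38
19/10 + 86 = 879/10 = 87.90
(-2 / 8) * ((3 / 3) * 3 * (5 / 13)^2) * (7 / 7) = -75 / 676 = -0.11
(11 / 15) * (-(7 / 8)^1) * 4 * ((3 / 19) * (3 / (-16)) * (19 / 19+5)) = 693 / 1520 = 0.46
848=848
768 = 768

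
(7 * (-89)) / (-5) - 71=268 / 5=53.60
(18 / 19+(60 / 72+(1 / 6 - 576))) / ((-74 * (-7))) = -10907 / 9842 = -1.11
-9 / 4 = -2.25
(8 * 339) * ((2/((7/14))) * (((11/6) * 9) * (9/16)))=100683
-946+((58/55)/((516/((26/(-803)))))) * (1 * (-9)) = -1796542739/1899095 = -946.00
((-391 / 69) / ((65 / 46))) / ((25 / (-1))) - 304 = -303.84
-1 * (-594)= 594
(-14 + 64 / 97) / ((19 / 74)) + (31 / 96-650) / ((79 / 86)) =-5305787633 / 6988656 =-759.20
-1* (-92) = 92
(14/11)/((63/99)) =2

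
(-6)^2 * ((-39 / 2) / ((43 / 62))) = -43524 / 43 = -1012.19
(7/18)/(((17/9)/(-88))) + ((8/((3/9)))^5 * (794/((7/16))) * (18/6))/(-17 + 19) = 2579507967892/119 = 21676537545.31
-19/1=-19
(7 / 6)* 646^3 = 943551476 / 3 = 314517158.67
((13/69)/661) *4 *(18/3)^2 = 624/15203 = 0.04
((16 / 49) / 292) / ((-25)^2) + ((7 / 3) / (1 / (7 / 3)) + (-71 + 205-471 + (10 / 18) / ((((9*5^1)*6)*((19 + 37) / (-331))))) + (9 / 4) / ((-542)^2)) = -105829325240953409 / 319178625255000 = -331.57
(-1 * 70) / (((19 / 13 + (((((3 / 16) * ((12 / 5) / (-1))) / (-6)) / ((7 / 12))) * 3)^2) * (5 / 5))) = -4459000 / 102577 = -43.47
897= 897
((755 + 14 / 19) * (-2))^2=824723524 / 361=2284552.70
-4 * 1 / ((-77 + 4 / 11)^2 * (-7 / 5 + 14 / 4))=-4840 / 14923629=-0.00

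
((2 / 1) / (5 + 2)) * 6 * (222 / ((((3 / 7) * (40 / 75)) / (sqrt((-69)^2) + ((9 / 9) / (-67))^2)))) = 515720430 / 4489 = 114885.37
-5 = -5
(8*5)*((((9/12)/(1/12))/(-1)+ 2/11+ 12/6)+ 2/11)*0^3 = 0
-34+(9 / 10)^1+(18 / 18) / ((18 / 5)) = -1477 / 45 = -32.82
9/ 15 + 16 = 16.60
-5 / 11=-0.45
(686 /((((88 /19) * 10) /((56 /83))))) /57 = 0.18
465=465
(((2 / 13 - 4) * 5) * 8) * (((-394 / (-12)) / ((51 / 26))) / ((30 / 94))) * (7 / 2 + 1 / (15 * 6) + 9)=-417025360 / 4131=-100950.22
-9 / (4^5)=-9 / 1024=-0.01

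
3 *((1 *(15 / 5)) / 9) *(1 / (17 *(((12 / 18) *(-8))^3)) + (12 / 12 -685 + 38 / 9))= -426008819 / 626688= -679.78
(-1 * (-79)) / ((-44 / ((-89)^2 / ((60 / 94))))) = -29410673 / 1320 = -22280.81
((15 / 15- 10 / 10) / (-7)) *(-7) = 0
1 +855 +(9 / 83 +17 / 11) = 783038 / 913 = 857.65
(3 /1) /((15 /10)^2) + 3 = 13 /3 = 4.33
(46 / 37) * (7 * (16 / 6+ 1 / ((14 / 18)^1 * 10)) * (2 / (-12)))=-13501 / 3330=-4.05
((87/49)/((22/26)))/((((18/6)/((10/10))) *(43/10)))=3770/23177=0.16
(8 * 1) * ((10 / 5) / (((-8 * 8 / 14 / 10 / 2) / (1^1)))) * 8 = -560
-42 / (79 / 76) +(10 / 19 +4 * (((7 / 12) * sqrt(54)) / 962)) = -59858 / 1501 +7 * sqrt(6) / 962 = -39.86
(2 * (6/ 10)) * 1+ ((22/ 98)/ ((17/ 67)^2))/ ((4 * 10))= 729107/ 566440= 1.29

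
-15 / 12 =-5 / 4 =-1.25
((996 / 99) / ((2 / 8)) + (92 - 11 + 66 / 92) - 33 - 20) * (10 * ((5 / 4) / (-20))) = -523405 / 12144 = -43.10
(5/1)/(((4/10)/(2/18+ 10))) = 126.39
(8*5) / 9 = 40 / 9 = 4.44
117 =117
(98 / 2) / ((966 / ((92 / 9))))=14 / 27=0.52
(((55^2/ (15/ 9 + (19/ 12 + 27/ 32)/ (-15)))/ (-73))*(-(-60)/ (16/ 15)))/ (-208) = 7.45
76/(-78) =-38/39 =-0.97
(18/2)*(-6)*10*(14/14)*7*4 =-15120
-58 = -58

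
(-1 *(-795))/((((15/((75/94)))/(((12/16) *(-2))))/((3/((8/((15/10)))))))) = -107325/3008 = -35.68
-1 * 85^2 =-7225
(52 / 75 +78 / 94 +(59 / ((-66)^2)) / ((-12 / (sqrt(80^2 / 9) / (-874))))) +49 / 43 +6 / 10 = 1412095084121 / 432800888850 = 3.26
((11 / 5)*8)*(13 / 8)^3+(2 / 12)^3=652549 / 8640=75.53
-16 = -16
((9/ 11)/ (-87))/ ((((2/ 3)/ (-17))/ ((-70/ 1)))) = -16.79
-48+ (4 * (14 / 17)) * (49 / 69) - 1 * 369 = -486397 / 1173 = -414.66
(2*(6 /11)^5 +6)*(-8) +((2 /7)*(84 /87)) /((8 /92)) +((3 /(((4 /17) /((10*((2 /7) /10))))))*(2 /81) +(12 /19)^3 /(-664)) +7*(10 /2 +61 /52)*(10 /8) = 8.50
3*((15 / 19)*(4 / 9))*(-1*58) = -1160 / 19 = -61.05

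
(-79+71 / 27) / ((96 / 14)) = -7217 / 648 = -11.14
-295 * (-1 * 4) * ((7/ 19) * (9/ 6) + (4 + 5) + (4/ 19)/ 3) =647230/ 57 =11354.91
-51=-51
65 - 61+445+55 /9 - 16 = 3952 /9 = 439.11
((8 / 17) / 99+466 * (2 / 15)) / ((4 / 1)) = 130723 / 8415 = 15.53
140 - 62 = 78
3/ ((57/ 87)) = 87/ 19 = 4.58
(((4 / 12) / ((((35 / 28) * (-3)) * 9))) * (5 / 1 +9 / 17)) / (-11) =376 / 75735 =0.00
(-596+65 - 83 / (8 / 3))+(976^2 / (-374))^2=1814644815959 / 279752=6486619.63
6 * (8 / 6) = 8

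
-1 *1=-1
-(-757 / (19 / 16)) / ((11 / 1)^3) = 12112 / 25289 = 0.48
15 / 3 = 5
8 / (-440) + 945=944.98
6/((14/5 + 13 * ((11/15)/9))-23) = -405/1292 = -0.31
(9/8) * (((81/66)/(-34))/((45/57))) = -0.05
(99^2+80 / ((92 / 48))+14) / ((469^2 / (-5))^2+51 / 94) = 532756750 / 104603703397727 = 0.00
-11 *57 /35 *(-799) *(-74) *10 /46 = -37072002 /161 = -230260.88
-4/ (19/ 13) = -52/ 19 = -2.74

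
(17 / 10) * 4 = 34 / 5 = 6.80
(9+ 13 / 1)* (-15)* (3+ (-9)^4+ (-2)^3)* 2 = -4326960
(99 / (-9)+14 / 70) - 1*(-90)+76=776 / 5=155.20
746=746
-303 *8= -2424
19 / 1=19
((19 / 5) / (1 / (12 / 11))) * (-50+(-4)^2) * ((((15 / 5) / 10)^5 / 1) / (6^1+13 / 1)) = -12393 / 687500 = -0.02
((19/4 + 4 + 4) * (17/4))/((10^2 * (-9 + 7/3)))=-0.08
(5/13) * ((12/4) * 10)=150/13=11.54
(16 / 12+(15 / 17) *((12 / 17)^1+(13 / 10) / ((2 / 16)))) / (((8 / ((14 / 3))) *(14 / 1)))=2413 / 5202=0.46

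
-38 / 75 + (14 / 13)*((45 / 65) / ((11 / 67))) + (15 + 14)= 4605833 / 139425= 33.03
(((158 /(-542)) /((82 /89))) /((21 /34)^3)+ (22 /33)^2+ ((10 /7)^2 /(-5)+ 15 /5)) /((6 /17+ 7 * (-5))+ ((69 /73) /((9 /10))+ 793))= 216252933277 /96973979650506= 0.00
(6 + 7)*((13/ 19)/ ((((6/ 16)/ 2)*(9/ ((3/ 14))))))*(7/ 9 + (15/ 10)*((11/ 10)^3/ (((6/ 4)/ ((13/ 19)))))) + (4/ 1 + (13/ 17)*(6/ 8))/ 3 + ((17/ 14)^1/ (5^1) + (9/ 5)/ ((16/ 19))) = 40447569761/ 6959358000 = 5.81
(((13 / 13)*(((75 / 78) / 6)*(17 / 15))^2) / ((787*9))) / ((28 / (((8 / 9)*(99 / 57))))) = 79475 / 309493724904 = 0.00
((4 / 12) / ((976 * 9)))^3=1 / 18299564126208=0.00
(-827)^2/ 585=683929/ 585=1169.11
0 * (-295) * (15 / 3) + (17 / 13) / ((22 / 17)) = 289 / 286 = 1.01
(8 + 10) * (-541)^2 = 5268258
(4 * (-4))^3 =-4096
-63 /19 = -3.32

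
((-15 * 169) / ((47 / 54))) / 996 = -22815 / 7802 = -2.92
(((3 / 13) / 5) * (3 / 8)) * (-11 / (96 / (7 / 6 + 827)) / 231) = -4969 / 698880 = -0.01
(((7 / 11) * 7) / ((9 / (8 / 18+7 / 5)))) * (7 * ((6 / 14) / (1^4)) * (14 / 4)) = 28469 / 2970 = 9.59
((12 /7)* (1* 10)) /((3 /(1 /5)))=8 /7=1.14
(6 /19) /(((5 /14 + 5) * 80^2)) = 7 /760000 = 0.00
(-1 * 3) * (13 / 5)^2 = -507 / 25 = -20.28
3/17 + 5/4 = 97/68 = 1.43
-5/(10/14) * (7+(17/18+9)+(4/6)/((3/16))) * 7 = -2009/2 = -1004.50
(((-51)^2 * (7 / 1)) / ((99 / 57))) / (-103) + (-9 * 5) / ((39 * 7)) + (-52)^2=268280216 / 103103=2602.06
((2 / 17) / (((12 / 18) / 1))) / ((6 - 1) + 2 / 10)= 0.03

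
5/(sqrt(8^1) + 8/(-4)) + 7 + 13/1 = 5* sqrt(2)/2 + 45/2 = 26.04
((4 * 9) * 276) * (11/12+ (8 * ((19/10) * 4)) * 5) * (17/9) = 5722676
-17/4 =-4.25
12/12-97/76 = -0.28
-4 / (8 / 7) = -7 / 2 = -3.50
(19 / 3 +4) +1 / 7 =220 / 21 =10.48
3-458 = -455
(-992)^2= 984064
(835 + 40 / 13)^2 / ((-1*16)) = -118701025 / 2704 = -43898.31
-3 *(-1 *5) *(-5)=-75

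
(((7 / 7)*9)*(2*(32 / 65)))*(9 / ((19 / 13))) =5184 / 95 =54.57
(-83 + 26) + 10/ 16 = -451/ 8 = -56.38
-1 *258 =-258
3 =3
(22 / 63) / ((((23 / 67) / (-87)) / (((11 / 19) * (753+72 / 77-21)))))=-804137752 / 21413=-37553.72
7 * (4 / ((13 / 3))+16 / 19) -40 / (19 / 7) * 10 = -33348 / 247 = -135.01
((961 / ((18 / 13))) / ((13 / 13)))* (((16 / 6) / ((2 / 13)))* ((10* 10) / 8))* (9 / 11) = 4060225 / 33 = 123037.12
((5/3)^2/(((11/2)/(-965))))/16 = -24125/792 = -30.46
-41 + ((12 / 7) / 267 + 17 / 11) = -270338 / 6853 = -39.45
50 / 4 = 25 / 2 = 12.50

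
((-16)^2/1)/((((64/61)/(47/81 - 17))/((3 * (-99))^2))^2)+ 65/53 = 103427157656055185/212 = 487863951207807.48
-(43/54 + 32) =-32.80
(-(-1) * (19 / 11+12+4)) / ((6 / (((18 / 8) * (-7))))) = -4095 / 88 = -46.53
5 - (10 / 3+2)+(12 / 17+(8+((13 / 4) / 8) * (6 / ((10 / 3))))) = 74287 / 8160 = 9.10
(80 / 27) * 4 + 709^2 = 13572707 / 27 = 502692.85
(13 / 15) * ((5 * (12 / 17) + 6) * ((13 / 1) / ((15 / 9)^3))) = 246402 / 10625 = 23.19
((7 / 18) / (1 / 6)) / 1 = 2.33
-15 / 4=-3.75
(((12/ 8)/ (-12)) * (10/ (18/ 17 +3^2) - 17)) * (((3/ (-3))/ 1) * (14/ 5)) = -19159/ 3420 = -5.60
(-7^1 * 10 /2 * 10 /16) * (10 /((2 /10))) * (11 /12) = -48125 /48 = -1002.60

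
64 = 64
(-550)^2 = 302500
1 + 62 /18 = 40 /9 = 4.44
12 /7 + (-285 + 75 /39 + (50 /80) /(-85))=-3482235 /12376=-281.37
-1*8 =-8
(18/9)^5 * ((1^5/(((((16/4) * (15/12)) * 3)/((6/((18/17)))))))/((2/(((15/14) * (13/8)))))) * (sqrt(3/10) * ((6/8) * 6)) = 663 * sqrt(30)/140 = 25.94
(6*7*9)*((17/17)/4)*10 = 945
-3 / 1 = -3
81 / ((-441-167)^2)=81 / 369664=0.00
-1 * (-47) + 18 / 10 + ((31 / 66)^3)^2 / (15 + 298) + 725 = 100093689945044357 / 129353431775040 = 773.80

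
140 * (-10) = -1400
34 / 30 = 17 / 15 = 1.13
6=6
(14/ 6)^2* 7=343/ 9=38.11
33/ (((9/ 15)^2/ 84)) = 7700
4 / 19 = 0.21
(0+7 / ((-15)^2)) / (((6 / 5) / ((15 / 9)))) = 7 / 162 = 0.04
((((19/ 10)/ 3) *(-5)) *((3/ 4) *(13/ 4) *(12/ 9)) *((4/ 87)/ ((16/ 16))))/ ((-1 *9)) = 247/ 4698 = 0.05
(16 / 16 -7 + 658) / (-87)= -652 / 87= -7.49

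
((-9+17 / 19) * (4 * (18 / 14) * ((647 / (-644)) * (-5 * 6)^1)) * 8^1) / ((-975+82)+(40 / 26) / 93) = 3379203360 / 300231673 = 11.26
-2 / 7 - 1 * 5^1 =-37 / 7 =-5.29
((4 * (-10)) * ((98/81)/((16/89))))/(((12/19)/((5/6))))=-2071475/5832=-355.19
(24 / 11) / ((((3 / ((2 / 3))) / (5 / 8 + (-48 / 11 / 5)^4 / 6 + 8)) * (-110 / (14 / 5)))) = -2979531394 / 27680640625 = -0.11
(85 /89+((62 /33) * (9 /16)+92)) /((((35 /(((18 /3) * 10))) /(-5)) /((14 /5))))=-2208903 /979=-2256.28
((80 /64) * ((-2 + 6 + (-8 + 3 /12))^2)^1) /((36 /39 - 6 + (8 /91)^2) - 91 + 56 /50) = -232903125 /1258038848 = -0.19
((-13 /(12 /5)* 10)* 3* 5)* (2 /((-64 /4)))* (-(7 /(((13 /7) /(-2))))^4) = -327992.77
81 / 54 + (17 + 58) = 153 / 2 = 76.50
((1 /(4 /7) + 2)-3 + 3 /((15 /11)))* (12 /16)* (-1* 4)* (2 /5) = -177 /50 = -3.54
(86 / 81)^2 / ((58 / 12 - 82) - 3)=-14792 / 1051947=-0.01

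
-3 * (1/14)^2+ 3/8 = 141/392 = 0.36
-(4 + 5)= -9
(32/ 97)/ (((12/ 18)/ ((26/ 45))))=416/ 1455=0.29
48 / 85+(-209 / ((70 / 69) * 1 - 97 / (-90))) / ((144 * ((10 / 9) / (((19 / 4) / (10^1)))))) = 2527143 / 9424256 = 0.27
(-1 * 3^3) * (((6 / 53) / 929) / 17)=-162 / 837029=-0.00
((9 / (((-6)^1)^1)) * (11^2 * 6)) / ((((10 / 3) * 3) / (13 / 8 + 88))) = -780813 / 80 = -9760.16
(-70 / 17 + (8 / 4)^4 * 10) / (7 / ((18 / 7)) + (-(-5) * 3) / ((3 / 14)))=47700 / 22253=2.14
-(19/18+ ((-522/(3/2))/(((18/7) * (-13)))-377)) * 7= 598745/234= 2558.74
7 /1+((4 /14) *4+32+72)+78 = 1331 /7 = 190.14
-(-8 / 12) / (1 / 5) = 10 / 3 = 3.33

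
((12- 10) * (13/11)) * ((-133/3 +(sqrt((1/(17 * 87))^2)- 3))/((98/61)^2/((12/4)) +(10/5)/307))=-129.06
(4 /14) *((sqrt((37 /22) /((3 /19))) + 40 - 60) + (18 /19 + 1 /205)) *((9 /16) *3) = -2003157 /218120 + 9 *sqrt(46398) /1232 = -7.61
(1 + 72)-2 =71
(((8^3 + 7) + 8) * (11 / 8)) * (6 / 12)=5797 / 16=362.31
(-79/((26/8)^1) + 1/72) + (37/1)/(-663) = -387451/15912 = -24.35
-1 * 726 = -726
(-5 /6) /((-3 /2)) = 5 /9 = 0.56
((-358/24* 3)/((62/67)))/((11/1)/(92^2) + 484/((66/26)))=-38065782/150084671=-0.25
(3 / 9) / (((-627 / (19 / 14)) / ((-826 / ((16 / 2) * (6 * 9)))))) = 59 / 42768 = 0.00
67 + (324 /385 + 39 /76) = 68.35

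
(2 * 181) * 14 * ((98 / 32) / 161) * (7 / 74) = 62083 / 6808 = 9.12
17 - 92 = -75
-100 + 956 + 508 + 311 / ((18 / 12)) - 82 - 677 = 2437 / 3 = 812.33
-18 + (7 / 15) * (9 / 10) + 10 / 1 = -379 / 50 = -7.58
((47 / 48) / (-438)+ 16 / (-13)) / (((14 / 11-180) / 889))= 6.13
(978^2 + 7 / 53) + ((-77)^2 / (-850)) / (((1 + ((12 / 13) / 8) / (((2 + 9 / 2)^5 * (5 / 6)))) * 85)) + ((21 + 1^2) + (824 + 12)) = 17694820139963046317 / 18483278928050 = 957342.05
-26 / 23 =-1.13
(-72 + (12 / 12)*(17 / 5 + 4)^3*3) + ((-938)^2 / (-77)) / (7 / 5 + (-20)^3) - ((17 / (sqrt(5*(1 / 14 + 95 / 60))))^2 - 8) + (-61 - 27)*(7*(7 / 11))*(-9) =35513761847623 / 7643662125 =4646.17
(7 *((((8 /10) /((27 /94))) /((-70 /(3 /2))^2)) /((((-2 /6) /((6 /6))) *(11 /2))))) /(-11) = 47 /105875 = 0.00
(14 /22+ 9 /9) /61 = 18 /671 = 0.03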